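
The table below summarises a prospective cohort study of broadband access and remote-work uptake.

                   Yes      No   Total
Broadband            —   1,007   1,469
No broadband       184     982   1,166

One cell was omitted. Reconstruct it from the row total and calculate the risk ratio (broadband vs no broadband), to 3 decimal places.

1.993

The missing cell is in the exposed row: 1469 − 1007 = 462.
So a = 462, b = 1007, c = 184, d = 982.
RR = [a/(a+b)] / [c/(c+d)] = (462/1469) / (184/1166) = 0.31450/0.15780 = 1.99297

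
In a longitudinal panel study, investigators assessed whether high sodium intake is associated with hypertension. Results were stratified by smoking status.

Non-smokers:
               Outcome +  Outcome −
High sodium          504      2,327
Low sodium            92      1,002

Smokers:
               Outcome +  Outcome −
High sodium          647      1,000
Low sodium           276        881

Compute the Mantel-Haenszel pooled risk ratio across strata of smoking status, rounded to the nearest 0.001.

1.783

RR_MH = Σ(aᵢ·n₀ᵢ/nᵢ) / Σ(cᵢ·n₁ᵢ/nᵢ), with n₁ᵢ = aᵢ+bᵢ (exposed), n₀ᵢ = cᵢ+dᵢ (unexposed), nᵢ = n₁ᵢ+n₀ᵢ.
Stratum 1 (Non-smokers): n₁ = 2831, n₀ = 1094, n = 3925; a·n₀/n = 504·1094/3925 = 140.4780; c·n₁/n = 92·2831/3925 = 66.3572
Stratum 2 (Smokers): n₁ = 1647, n₀ = 1157, n = 2804; a·n₀/n = 647·1157/2804 = 266.9683; c·n₁/n = 276·1647/2804 = 162.1155
RR_MH = (140.4780 + 266.9683) / (66.3572 + 162.1155) = 407.4462 / 228.4727 = 1.78335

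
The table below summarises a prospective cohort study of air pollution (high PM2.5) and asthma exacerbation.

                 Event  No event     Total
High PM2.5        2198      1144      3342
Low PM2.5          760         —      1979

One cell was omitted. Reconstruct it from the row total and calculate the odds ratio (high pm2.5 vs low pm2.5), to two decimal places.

3.08

The missing cell is in the unexposed row: 1979 − 760 = 1219.
So a = 2198, b = 1144, c = 760, d = 1219.
OR = (a·d)/(b·c) = (2198 × 1219) / (1144 × 760) = 2679362 / 869440 = 3.08171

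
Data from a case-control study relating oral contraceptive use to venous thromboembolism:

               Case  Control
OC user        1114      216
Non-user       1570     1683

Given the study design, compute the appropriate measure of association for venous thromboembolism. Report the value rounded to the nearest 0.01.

Cells: a = 1114, b = 216, c = 1570, d = 1683.
This is a case-control study: participants were sampled on outcome status, so risks in the source population cannot be estimated directly — relative risk is not valid here. The odds ratio is the appropriate measure.
OR = (a·d)/(b·c) = (1114 × 1683) / (216 × 1570) = 1874862 / 339120 = 5.52861

5.53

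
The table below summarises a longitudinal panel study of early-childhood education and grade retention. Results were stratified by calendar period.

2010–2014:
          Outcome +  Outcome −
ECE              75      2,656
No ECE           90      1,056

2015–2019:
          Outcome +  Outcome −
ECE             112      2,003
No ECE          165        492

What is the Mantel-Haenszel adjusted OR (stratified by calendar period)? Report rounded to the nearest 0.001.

0.223

OR_MH = Σ(aᵢdᵢ/nᵢ) / Σ(bᵢcᵢ/nᵢ), where nᵢ is the stratum total.
Stratum 1 (2010–2014): n = 3877; a·d/n = 75·1056/3877 = 20.4282; b·c/n = 2656·90/3877 = 61.6559
Stratum 2 (2015–2019): n = 2772; a·d/n = 112·492/2772 = 19.8788; b·c/n = 2003·165/2772 = 119.2262
OR_MH = (20.4282 + 19.8788) / (61.6559 + 119.2262) = 40.3070 / 180.8821 = 0.22284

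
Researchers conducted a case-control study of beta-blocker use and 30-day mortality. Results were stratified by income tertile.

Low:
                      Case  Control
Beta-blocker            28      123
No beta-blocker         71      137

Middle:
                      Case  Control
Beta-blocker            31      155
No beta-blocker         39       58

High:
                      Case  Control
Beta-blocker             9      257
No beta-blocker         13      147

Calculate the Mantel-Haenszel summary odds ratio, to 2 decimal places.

OR_MH = Σ(aᵢdᵢ/nᵢ) / Σ(bᵢcᵢ/nᵢ), where nᵢ is the stratum total.
Stratum 1 (Low): n = 359; a·d/n = 28·137/359 = 10.6852; b·c/n = 123·71/359 = 24.3259
Stratum 2 (Middle): n = 283; a·d/n = 31·58/283 = 6.3534; b·c/n = 155·39/283 = 21.3604
Stratum 3 (High): n = 426; a·d/n = 9·147/426 = 3.1056; b·c/n = 257·13/426 = 7.8427
OR_MH = (10.6852 + 6.3534 + 3.1056) / (24.3259 + 21.3604 + 7.8427) = 20.1442 / 53.5291 = 0.37632

0.38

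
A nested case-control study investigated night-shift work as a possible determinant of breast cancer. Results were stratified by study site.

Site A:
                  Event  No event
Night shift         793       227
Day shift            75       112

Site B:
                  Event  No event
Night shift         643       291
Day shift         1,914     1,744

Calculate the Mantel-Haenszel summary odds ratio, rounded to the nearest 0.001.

OR_MH = Σ(aᵢdᵢ/nᵢ) / Σ(bᵢcᵢ/nᵢ), where nᵢ is the stratum total.
Stratum 1 (Site A): n = 1207; a·d/n = 793·112/1207 = 73.5841; b·c/n = 227·75/1207 = 14.1052
Stratum 2 (Site B): n = 4592; a·d/n = 643·1744/4592 = 244.2056; b·c/n = 291·1914/4592 = 121.2922
OR_MH = (73.5841 + 244.2056) / (14.1052 + 121.2922) = 317.7897 / 135.3975 = 2.34709

2.347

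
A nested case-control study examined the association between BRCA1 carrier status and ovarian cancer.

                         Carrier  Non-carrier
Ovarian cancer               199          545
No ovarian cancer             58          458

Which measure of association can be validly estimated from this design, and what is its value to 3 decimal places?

2.883

Reading the table with exposure as columns: a = 199 (Carrier, case), b = 58 (Carrier, non-case), c = 545 (Non-carrier, case), d = 458.
This is a nested case-control study: participants were sampled on outcome status, so risks in the source population cannot be estimated directly — relative risk is not valid here. The odds ratio is the appropriate measure.
OR = (a·d)/(b·c) = (199 × 458) / (58 × 545) = 91142 / 31610 = 2.88333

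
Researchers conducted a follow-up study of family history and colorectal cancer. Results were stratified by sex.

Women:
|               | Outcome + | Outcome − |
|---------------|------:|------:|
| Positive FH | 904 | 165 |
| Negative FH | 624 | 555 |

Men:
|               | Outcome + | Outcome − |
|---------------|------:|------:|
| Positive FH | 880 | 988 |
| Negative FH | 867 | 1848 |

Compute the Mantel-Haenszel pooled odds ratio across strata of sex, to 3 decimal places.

OR_MH = Σ(aᵢdᵢ/nᵢ) / Σ(bᵢcᵢ/nᵢ), where nᵢ is the stratum total.
Stratum 1 (Women): n = 2248; a·d/n = 904·555/2248 = 223.1851; b·c/n = 165·624/2248 = 45.8007
Stratum 2 (Men): n = 4583; a·d/n = 880·1848/4583 = 354.8418; b·c/n = 988·867/4583 = 186.9073
OR_MH = (223.1851 + 354.8418) / (45.8007 + 186.9073) = 578.0269 / 232.7080 = 2.48392

2.484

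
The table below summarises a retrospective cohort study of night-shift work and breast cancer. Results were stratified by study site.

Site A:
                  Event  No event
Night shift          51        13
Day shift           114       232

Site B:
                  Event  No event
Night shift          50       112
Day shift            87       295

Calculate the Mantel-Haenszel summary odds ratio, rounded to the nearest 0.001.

2.600

OR_MH = Σ(aᵢdᵢ/nᵢ) / Σ(bᵢcᵢ/nᵢ), where nᵢ is the stratum total.
Stratum 1 (Site A): n = 410; a·d/n = 51·232/410 = 28.8585; b·c/n = 13·114/410 = 3.6146
Stratum 2 (Site B): n = 544; a·d/n = 50·295/544 = 27.1140; b·c/n = 112·87/544 = 17.9118
OR_MH = (28.8585 + 27.1140) / (3.6146 + 17.9118) = 55.9725 / 21.5264 = 2.60018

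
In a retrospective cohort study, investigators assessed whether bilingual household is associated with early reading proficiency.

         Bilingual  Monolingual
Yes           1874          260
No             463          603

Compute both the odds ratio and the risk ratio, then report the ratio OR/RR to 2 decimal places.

3.53

Reading the table with exposure as columns: a = 1874 (Bilingual, case), b = 463 (Bilingual, non-case), c = 260 (Monolingual, case), d = 603.
OR = (1874·603)/(463·260) = 1130022/120380 = 9.38712
Risk in exposed = 1874/2337 = 0.80188; risk in unexposed = 260/863 = 0.30127; RR = 2.66163
OR/RR = 9.38712 / 2.66163 = 3.52683
The outcome is not rare, so the OR lies further from 1 than the RR.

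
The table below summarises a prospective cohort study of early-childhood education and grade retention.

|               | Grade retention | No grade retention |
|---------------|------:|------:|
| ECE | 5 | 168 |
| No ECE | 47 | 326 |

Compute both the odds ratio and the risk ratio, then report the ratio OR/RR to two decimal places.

Cells: a = 5, b = 168, c = 47, d = 326.
OR = (5·326)/(168·47) = 1630/7896 = 0.20643
Risk in exposed = 5/173 = 0.02890; risk in unexposed = 47/373 = 0.12601; RR = 0.22937
OR/RR = 0.20643 / 0.22937 = 0.90001
The outcome is not rare, so the OR lies further from 1 than the RR.

0.90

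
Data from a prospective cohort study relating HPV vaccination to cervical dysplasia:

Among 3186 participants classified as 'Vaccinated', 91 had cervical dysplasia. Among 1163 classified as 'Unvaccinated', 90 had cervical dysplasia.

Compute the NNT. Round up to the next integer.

Risk in treated group = 91/3186 = 0.02856; risk in control = 90/1163 = 0.07739.
Absolute risk reduction = 0.07739 − 0.02856 = 0.04882
NNT = 1 / ARR = 1 / 0.04882 = 20.482 → round up → 21

21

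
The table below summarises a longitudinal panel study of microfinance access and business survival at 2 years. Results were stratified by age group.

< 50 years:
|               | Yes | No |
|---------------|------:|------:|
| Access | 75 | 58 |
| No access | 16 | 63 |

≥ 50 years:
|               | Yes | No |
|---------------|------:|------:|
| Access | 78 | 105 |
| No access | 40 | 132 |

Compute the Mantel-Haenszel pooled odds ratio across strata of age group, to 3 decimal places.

3.164

OR_MH = Σ(aᵢdᵢ/nᵢ) / Σ(bᵢcᵢ/nᵢ), where nᵢ is the stratum total.
Stratum 1 (< 50 years): n = 212; a·d/n = 75·63/212 = 22.2877; b·c/n = 58·16/212 = 4.3774
Stratum 2 (≥ 50 years): n = 355; a·d/n = 78·132/355 = 29.0028; b·c/n = 105·40/355 = 11.8310
OR_MH = (22.2877 + 29.0028) / (4.3774 + 11.8310) = 51.2906 / 16.2083 = 3.16445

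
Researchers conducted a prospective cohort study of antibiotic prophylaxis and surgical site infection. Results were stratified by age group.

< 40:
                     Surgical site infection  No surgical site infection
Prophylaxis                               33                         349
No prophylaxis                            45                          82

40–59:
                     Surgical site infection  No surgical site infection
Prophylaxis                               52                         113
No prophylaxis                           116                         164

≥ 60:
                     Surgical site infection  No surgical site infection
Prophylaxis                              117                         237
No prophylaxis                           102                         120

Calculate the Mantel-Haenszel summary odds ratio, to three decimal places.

OR_MH = Σ(aᵢdᵢ/nᵢ) / Σ(bᵢcᵢ/nᵢ), where nᵢ is the stratum total.
Stratum 1 (< 40): n = 509; a·d/n = 33·82/509 = 5.3163; b·c/n = 349·45/509 = 30.8546
Stratum 2 (40–59): n = 445; a·d/n = 52·164/445 = 19.1640; b·c/n = 113·116/445 = 29.4562
Stratum 3 (≥ 60): n = 576; a·d/n = 117·120/576 = 24.3750; b·c/n = 237·102/576 = 41.9688
OR_MH = (5.3163 + 19.1640 + 24.3750) / (30.8546 + 29.4562 + 41.9688) = 48.8554 / 102.2795 = 0.47766

0.478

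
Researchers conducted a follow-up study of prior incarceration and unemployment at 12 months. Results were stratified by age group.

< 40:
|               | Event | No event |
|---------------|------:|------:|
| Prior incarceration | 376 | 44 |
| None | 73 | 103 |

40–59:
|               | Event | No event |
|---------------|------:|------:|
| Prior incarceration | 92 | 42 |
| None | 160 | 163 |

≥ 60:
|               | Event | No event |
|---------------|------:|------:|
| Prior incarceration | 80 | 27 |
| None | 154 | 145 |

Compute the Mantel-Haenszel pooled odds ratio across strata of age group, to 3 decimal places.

OR_MH = Σ(aᵢdᵢ/nᵢ) / Σ(bᵢcᵢ/nᵢ), where nᵢ is the stratum total.
Stratum 1 (< 40): n = 596; a·d/n = 376·103/596 = 64.9799; b·c/n = 44·73/596 = 5.3893
Stratum 2 (40–59): n = 457; a·d/n = 92·163/457 = 32.8140; b·c/n = 42·160/457 = 14.7046
Stratum 3 (≥ 60): n = 406; a·d/n = 80·145/406 = 28.5714; b·c/n = 27·154/406 = 10.2414
OR_MH = (64.9799 + 32.8140 + 28.5714) / (5.3893 + 14.7046 + 10.2414) = 126.3653 / 30.3352 = 4.16563

4.166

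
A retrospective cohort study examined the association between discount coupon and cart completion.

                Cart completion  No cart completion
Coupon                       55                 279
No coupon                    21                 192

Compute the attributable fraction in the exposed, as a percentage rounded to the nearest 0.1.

Cells: a = 55, b = 279, c = 21, d = 192.
Risk in exposed = 55/334 = 0.16467; risk in unexposed = 21/213 = 0.09859.
RR = 0.16467/0.09859 = 1.67023
AR% = (RR − 1)/RR × 100 = (1.67023 − 1)/1.67023 × 100 = 40.1280%

40.1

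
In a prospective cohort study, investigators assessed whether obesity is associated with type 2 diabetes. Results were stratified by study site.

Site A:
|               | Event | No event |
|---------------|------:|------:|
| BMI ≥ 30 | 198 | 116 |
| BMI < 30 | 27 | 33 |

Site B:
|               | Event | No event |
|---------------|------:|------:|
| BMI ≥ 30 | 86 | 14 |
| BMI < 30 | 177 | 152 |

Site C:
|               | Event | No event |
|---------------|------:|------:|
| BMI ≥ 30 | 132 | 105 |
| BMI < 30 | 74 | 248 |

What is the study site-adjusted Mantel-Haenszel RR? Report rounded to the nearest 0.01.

1.82

RR_MH = Σ(aᵢ·n₀ᵢ/nᵢ) / Σ(cᵢ·n₁ᵢ/nᵢ), with n₁ᵢ = aᵢ+bᵢ (exposed), n₀ᵢ = cᵢ+dᵢ (unexposed), nᵢ = n₁ᵢ+n₀ᵢ.
Stratum 1 (Site A): n₁ = 314, n₀ = 60, n = 374; a·n₀/n = 198·60/374 = 31.7647; c·n₁/n = 27·314/374 = 22.6684
Stratum 2 (Site B): n₁ = 100, n₀ = 329, n = 429; a·n₀/n = 86·329/429 = 65.9534; c·n₁/n = 177·100/429 = 41.2587
Stratum 3 (Site C): n₁ = 237, n₀ = 322, n = 559; a·n₀/n = 132·322/559 = 76.0358; c·n₁/n = 74·237/559 = 31.3739
RR_MH = (31.7647 + 65.9534 + 76.0358) / (22.6684 + 41.2587 + 31.3739) = 173.7539 / 95.3011 = 1.82321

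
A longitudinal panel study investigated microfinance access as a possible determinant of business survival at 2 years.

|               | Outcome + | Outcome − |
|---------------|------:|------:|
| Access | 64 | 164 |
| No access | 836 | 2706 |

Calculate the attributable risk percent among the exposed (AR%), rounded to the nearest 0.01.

Cells: a = 64, b = 164, c = 836, d = 2706.
Risk in exposed = 64/228 = 0.28070; risk in unexposed = 836/3542 = 0.23602.
RR = 0.28070/0.23602 = 1.18929
AR% = (RR − 1)/RR × 100 = (1.18929 − 1)/1.18929 × 100 = 15.9161%

15.92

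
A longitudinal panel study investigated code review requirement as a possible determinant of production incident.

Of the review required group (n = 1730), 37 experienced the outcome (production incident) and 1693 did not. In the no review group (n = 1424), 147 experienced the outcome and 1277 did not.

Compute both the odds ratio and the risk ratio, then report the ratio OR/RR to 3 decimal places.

0.916

From the description: a = 37, b = 1693, c = 147, d = 1277.
OR = (37·1277)/(1693·147) = 47249/248871 = 0.18985
Risk in exposed = 37/1730 = 0.02139; risk in unexposed = 147/1424 = 0.10323; RR = 0.20718
OR/RR = 0.18985 / 0.20718 = 0.91637
The outcome is not rare, so the OR lies further from 1 than the RR.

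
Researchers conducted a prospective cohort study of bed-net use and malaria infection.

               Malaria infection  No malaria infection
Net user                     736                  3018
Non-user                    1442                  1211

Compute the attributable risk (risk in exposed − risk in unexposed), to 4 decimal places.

Cells: a = 736, b = 3018, c = 1442, d = 1211.
Risk in exposed = 736/3754 = 0.196058; risk in unexposed = 1442/2653 = 0.543536.
Risk difference = 0.196058 − 0.543536 = -0.347478

-0.3475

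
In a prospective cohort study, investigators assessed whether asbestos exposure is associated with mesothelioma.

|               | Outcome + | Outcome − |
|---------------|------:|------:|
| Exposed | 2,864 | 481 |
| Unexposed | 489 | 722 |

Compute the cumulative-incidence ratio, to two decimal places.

2.12

Cells: a = 2864, b = 481, c = 489, d = 722.
Risk in exposed = 2864/3345 = 0.85620; risk in unexposed = 489/1211 = 0.40380.
RR = 0.85620 / 0.40380 = 2.12037
The risk among the exposed is 2.12 times that among the unexposed.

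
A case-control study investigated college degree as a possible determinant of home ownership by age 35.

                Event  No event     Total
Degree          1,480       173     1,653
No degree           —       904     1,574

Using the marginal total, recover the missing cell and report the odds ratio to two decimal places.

11.54

The missing cell is in the unexposed row: 1574 − 904 = 670.
So a = 1480, b = 173, c = 670, d = 904.
OR = (a·d)/(b·c) = (1480 × 904) / (173 × 670) = 1337920 / 115910 = 11.54275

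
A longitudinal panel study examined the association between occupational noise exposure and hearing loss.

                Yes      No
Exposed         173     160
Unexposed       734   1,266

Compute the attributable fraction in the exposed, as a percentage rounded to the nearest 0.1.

29.4

Cells: a = 173, b = 160, c = 734, d = 1266.
Risk in exposed = 173/333 = 0.51952; risk in unexposed = 734/2000 = 0.36700.
RR = 0.51952/0.36700 = 1.41558
AR% = (RR − 1)/RR × 100 = (1.41558 − 1)/1.41558 × 100 = 29.3578%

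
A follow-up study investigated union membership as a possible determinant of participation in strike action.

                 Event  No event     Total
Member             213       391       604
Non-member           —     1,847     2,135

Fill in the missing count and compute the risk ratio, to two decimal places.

The missing cell is in the unexposed row: 2135 − 1847 = 288.
So a = 213, b = 391, c = 288, d = 1847.
RR = [a/(a+b)] / [c/(c+d)] = (213/604) / (288/2135) = 0.35265/0.13489 = 2.61426

2.61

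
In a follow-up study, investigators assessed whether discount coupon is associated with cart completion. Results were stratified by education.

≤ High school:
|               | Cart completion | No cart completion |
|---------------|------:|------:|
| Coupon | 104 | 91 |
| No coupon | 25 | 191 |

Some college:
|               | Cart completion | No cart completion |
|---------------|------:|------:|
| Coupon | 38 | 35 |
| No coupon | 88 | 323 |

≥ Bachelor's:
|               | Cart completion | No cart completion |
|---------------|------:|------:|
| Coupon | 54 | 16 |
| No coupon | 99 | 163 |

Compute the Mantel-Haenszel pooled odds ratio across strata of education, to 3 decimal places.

6.011

OR_MH = Σ(aᵢdᵢ/nᵢ) / Σ(bᵢcᵢ/nᵢ), where nᵢ is the stratum total.
Stratum 1 (≤ High school): n = 411; a·d/n = 104·191/411 = 48.3309; b·c/n = 91·25/411 = 5.5353
Stratum 2 (Some college): n = 484; a·d/n = 38·323/484 = 25.3595; b·c/n = 35·88/484 = 6.3636
Stratum 3 (≥ Bachelor's): n = 332; a·d/n = 54·163/332 = 26.5120; b·c/n = 16·99/332 = 4.7711
OR_MH = (48.3309 + 25.3595 + 26.5120) / (5.5353 + 6.3636 + 4.7711) = 100.2025 / 16.6700 = 6.01094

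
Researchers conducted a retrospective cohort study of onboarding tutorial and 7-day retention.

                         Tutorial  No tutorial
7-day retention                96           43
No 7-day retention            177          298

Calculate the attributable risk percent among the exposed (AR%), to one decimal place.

Reading the table with exposure as columns: a = 96 (Tutorial, case), b = 177 (Tutorial, non-case), c = 43 (No tutorial, case), d = 298.
Risk in exposed = 96/273 = 0.35165; risk in unexposed = 43/341 = 0.12610.
RR = 0.35165/0.12610 = 2.78865
AR% = (RR − 1)/RR × 100 = (2.78865 − 1)/2.78865 × 100 = 64.1404%

64.1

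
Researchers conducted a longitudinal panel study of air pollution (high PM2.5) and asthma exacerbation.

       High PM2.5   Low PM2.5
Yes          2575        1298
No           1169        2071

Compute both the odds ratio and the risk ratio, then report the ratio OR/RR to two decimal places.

Reading the table with exposure as columns: a = 2575 (High PM2.5, case), b = 1169 (High PM2.5, non-case), c = 1298 (Low PM2.5, case), d = 2071.
OR = (2575·2071)/(1169·1298) = 5332825/1517362 = 3.51454
Risk in exposed = 2575/3744 = 0.68777; risk in unexposed = 1298/3369 = 0.38528; RR = 1.78512
OR/RR = 3.51454 / 1.78512 = 1.96879
The outcome is not rare, so the OR lies further from 1 than the RR.

1.97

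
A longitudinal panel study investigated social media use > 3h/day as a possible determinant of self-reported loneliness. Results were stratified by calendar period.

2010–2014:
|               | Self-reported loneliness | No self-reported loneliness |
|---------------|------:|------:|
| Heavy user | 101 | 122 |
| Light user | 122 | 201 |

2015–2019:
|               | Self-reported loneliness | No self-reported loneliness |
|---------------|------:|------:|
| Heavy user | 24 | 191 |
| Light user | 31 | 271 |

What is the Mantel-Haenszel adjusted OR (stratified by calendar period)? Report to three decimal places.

1.285

OR_MH = Σ(aᵢdᵢ/nᵢ) / Σ(bᵢcᵢ/nᵢ), where nᵢ is the stratum total.
Stratum 1 (2010–2014): n = 546; a·d/n = 101·201/546 = 37.1813; b·c/n = 122·122/546 = 27.2601
Stratum 2 (2015–2019): n = 517; a·d/n = 24·271/517 = 12.5803; b·c/n = 191·31/517 = 11.4526
OR_MH = (37.1813 + 12.5803) / (27.2601 + 11.4526) = 49.7616 / 38.7127 = 1.28541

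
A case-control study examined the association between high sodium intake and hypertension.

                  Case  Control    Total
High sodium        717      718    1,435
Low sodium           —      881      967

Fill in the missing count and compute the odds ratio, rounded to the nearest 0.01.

The missing cell is in the unexposed row: 967 − 881 = 86.
So a = 717, b = 718, c = 86, d = 881.
OR = (a·d)/(b·c) = (717 × 881) / (718 × 86) = 631677 / 61748 = 10.22992

10.23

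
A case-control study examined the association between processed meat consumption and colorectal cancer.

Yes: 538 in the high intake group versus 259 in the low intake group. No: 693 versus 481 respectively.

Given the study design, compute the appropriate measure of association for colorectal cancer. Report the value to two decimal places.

1.44

From the description: a = 538, b = 693, c = 259, d = 481.
This is a case-control study: participants were sampled on outcome status, so risks in the source population cannot be estimated directly — relative risk is not valid here. The odds ratio is the appropriate measure.
OR = (a·d)/(b·c) = (538 × 481) / (693 × 259) = 258778 / 179487 = 1.44176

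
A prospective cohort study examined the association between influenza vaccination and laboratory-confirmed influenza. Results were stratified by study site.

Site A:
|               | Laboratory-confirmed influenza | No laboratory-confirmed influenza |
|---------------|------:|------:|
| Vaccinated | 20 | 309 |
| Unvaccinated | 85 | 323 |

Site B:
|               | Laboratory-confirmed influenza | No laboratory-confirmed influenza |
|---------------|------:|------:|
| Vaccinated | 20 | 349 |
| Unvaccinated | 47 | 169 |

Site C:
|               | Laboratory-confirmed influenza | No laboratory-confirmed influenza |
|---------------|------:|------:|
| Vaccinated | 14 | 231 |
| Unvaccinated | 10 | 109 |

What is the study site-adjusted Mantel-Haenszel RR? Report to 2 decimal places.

0.31

RR_MH = Σ(aᵢ·n₀ᵢ/nᵢ) / Σ(cᵢ·n₁ᵢ/nᵢ), with n₁ᵢ = aᵢ+bᵢ (exposed), n₀ᵢ = cᵢ+dᵢ (unexposed), nᵢ = n₁ᵢ+n₀ᵢ.
Stratum 1 (Site A): n₁ = 329, n₀ = 408, n = 737; a·n₀/n = 20·408/737 = 11.0719; c·n₁/n = 85·329/737 = 37.9444
Stratum 2 (Site B): n₁ = 369, n₀ = 216, n = 585; a·n₀/n = 20·216/585 = 7.3846; c·n₁/n = 47·369/585 = 29.6462
Stratum 3 (Site C): n₁ = 245, n₀ = 119, n = 364; a·n₀/n = 14·119/364 = 4.5769; c·n₁/n = 10·245/364 = 6.7308
RR_MH = (11.0719 + 7.3846 + 4.5769) / (37.9444 + 29.6462 + 6.7308) = 23.0335 / 74.3213 = 0.30992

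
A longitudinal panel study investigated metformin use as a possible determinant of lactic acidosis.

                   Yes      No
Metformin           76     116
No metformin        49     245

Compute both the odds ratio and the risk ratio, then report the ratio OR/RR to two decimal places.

Cells: a = 76, b = 116, c = 49, d = 245.
OR = (76·245)/(116·49) = 18620/5684 = 3.27586
Risk in exposed = 76/192 = 0.39583; risk in unexposed = 49/294 = 0.16667; RR = 2.37500
OR/RR = 3.27586 / 2.37500 = 1.37931
The outcome is not rare, so the OR lies further from 1 than the RR.

1.38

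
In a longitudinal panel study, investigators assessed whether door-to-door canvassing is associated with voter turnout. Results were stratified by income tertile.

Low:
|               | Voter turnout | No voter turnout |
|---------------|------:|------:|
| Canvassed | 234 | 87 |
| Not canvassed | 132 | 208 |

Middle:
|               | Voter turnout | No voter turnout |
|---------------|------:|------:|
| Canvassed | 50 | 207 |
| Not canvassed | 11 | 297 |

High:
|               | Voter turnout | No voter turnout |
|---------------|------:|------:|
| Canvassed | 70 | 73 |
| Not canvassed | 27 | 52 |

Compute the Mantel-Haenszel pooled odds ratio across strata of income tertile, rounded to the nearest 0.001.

OR_MH = Σ(aᵢdᵢ/nᵢ) / Σ(bᵢcᵢ/nᵢ), where nᵢ is the stratum total.
Stratum 1 (Low): n = 661; a·d/n = 234·208/661 = 73.6339; b·c/n = 87·132/661 = 17.3737
Stratum 2 (Middle): n = 565; a·d/n = 50·297/565 = 26.2832; b·c/n = 207·11/565 = 4.0301
Stratum 3 (High): n = 222; a·d/n = 70·52/222 = 16.3964; b·c/n = 73·27/222 = 8.8784
OR_MH = (73.6339 + 26.2832 + 16.3964) / (17.3737 + 4.0301 + 8.8784) = 116.3135 / 30.2821 = 3.84099

3.841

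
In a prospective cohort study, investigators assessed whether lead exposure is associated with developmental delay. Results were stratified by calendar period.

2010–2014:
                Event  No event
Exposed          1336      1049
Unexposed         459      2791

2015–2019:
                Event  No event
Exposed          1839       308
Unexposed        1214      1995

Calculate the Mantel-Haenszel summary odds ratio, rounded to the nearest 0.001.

8.674

OR_MH = Σ(aᵢdᵢ/nᵢ) / Σ(bᵢcᵢ/nᵢ), where nᵢ is the stratum total.
Stratum 1 (2010–2014): n = 5635; a·d/n = 1336·2791/5635 = 661.7171; b·c/n = 1049·459/5635 = 85.4465
Stratum 2 (2015–2019): n = 5356; a·d/n = 1839·1995/5356 = 684.9897; b·c/n = 308·1214/5356 = 69.8118
OR_MH = (661.7171 + 684.9897) / (85.4465 + 69.8118) = 1346.7069 / 155.2583 = 8.67398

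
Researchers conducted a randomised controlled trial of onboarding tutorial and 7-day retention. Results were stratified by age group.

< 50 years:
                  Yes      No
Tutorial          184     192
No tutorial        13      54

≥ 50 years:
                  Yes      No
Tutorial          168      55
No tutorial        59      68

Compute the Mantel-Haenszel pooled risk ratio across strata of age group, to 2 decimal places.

1.83

RR_MH = Σ(aᵢ·n₀ᵢ/nᵢ) / Σ(cᵢ·n₁ᵢ/nᵢ), with n₁ᵢ = aᵢ+bᵢ (exposed), n₀ᵢ = cᵢ+dᵢ (unexposed), nᵢ = n₁ᵢ+n₀ᵢ.
Stratum 1 (< 50 years): n₁ = 376, n₀ = 67, n = 443; a·n₀/n = 184·67/443 = 27.8284; c·n₁/n = 13·376/443 = 11.0339
Stratum 2 (≥ 50 years): n₁ = 223, n₀ = 127, n = 350; a·n₀/n = 168·127/350 = 60.9600; c·n₁/n = 59·223/350 = 37.5914
RR_MH = (27.8284 + 60.9600) / (11.0339 + 37.5914) = 88.7884 / 48.6253 = 1.82597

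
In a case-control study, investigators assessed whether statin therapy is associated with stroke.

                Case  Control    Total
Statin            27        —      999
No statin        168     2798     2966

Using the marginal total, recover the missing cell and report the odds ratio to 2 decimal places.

0.46

The missing cell is in the exposed row: 999 − 27 = 972.
So a = 27, b = 972, c = 168, d = 2798.
OR = (a·d)/(b·c) = (27 × 2798) / (972 × 168) = 75546 / 163296 = 0.46263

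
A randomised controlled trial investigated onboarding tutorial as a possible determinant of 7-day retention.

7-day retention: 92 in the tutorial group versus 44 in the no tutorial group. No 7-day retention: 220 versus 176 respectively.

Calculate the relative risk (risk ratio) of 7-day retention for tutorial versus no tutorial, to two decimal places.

From the description: a = 92, b = 220, c = 44, d = 176.
Risk in exposed = 92/312 = 0.29487; risk in unexposed = 44/220 = 0.20000.
RR = 0.29487 / 0.20000 = 1.47436
The risk among the exposed is 1.47 times that among the unexposed.

1.47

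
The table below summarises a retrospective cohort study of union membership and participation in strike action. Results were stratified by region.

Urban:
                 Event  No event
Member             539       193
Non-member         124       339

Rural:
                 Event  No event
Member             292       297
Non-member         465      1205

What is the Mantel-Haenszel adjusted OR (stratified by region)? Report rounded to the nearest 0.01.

3.80

OR_MH = Σ(aᵢdᵢ/nᵢ) / Σ(bᵢcᵢ/nᵢ), where nᵢ is the stratum total.
Stratum 1 (Urban): n = 1195; a·d/n = 539·339/1195 = 152.9046; b·c/n = 193·124/1195 = 20.0268
Stratum 2 (Rural): n = 2259; a·d/n = 292·1205/2259 = 155.7592; b·c/n = 297·465/2259 = 61.1355
OR_MH = (152.9046 + 155.7592) / (20.0268 + 61.1355) = 308.6638 / 81.1622 = 3.80305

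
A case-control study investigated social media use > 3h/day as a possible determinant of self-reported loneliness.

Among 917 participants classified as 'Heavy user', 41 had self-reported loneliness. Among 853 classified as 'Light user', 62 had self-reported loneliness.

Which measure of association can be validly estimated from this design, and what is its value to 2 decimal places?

From the description: a = 41, b = 876, c = 62, d = 791.
This is a case-control study: participants were sampled on outcome status, so risks in the source population cannot be estimated directly — relative risk is not valid here. The odds ratio is the appropriate measure.
OR = (a·d)/(b·c) = (41 × 791) / (876 × 62) = 32431 / 54312 = 0.59712

0.60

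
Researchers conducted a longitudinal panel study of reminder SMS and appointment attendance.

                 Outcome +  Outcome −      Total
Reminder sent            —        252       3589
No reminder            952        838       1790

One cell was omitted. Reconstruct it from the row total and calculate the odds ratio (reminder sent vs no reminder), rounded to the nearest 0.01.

The missing cell is in the exposed row: 3589 − 252 = 3337.
So a = 3337, b = 252, c = 952, d = 838.
OR = (a·d)/(b·c) = (3337 × 838) / (252 × 952) = 2796406 / 239904 = 11.65635

11.66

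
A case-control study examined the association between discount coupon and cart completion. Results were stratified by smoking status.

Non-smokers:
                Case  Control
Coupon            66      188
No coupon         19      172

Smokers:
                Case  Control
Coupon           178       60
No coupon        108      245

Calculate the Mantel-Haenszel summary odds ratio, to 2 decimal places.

OR_MH = Σ(aᵢdᵢ/nᵢ) / Σ(bᵢcᵢ/nᵢ), where nᵢ is the stratum total.
Stratum 1 (Non-smokers): n = 445; a·d/n = 66·172/445 = 25.5101; b·c/n = 188·19/445 = 8.0270
Stratum 2 (Smokers): n = 591; a·d/n = 178·245/591 = 73.7902; b·c/n = 60·108/591 = 10.9645
OR_MH = (25.5101 + 73.7902) / (8.0270 + 10.9645) = 99.3003 / 18.9914 = 5.22869

5.23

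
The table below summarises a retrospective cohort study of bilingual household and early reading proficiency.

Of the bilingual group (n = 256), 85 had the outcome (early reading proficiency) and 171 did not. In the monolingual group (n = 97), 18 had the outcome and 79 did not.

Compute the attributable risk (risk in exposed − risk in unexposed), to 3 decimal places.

0.146

From the description: a = 85, b = 171, c = 18, d = 79.
Risk in exposed = 85/256 = 0.332031; risk in unexposed = 18/97 = 0.185567.
Risk difference = 0.332031 − 0.185567 = 0.146464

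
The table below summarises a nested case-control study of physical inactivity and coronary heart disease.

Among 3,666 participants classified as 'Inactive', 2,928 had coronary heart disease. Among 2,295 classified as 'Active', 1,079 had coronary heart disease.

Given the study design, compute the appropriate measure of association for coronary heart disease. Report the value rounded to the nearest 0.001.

4.471

From the description: a = 2928, b = 738, c = 1079, d = 1216.
This is a nested case-control study: participants were sampled on outcome status, so risks in the source population cannot be estimated directly — relative risk is not valid here. The odds ratio is the appropriate measure.
OR = (a·d)/(b·c) = (2928 × 1216) / (738 × 1079) = 3560448 / 796302 = 4.47123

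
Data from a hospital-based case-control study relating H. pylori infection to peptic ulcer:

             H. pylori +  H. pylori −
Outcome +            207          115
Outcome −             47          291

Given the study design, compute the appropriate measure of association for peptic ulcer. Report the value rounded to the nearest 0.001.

11.145

Reading the table with exposure as columns: a = 207 (H. pylori +, case), b = 47 (H. pylori +, non-case), c = 115 (H. pylori −, case), d = 291.
This is a hospital-based case-control study: participants were sampled on outcome status, so risks in the source population cannot be estimated directly — relative risk is not valid here. The odds ratio is the appropriate measure.
OR = (a·d)/(b·c) = (207 × 291) / (47 × 115) = 60237 / 5405 = 11.14468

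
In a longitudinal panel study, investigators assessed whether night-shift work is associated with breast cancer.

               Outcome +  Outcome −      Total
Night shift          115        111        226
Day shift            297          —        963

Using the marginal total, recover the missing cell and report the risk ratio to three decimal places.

The missing cell is in the unexposed row: 963 − 297 = 666.
So a = 115, b = 111, c = 297, d = 666.
RR = [a/(a+b)] / [c/(c+d)] = (115/226) / (297/963) = 0.50885/0.30841 = 1.64991

1.650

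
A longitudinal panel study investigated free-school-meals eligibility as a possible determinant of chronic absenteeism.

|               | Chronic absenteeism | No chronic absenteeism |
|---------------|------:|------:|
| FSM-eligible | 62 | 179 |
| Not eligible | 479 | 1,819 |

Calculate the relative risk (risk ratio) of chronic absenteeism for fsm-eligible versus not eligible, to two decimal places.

Cells: a = 62, b = 179, c = 479, d = 1819.
Risk in exposed = 62/241 = 0.25726; risk in unexposed = 479/2298 = 0.20844.
RR = 0.25726 / 0.20844 = 1.23421
The risk among the exposed is 1.23 times that among the unexposed.

1.23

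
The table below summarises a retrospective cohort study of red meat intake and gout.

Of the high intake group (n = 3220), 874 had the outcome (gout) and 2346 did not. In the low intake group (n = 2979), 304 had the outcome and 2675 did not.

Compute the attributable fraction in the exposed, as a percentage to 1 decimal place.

From the description: a = 874, b = 2346, c = 304, d = 2675.
Risk in exposed = 874/3220 = 0.27143; risk in unexposed = 304/2979 = 0.10205.
RR = 0.27143/0.10205 = 2.65982
AR% = (RR − 1)/RR × 100 = (2.65982 − 1)/2.65982 × 100 = 62.4035%

62.4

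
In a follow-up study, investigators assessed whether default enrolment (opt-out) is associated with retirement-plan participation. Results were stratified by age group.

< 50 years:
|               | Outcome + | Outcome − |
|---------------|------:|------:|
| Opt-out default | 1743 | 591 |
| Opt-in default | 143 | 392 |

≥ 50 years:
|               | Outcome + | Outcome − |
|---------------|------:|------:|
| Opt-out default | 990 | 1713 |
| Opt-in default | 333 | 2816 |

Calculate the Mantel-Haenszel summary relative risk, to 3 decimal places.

RR_MH = Σ(aᵢ·n₀ᵢ/nᵢ) / Σ(cᵢ·n₁ᵢ/nᵢ), with n₁ᵢ = aᵢ+bᵢ (exposed), n₀ᵢ = cᵢ+dᵢ (unexposed), nᵢ = n₁ᵢ+n₀ᵢ.
Stratum 1 (< 50 years): n₁ = 2334, n₀ = 535, n = 2869; a·n₀/n = 1743·535/2869 = 325.0279; c·n₁/n = 143·2334/2869 = 116.3339
Stratum 2 (≥ 50 years): n₁ = 2703, n₀ = 3149, n = 5852; a·n₀/n = 990·3149/5852 = 532.7256; c·n₁/n = 333·2703/5852 = 153.8105
RR_MH = (325.0279 + 532.7256) / (116.3339 + 153.8105) = 857.7534 / 270.1444 = 3.17517

3.175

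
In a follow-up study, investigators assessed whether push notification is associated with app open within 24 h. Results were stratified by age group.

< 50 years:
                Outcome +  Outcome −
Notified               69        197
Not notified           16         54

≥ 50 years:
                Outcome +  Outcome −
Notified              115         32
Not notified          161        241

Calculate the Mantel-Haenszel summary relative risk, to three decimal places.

1.767

RR_MH = Σ(aᵢ·n₀ᵢ/nᵢ) / Σ(cᵢ·n₁ᵢ/nᵢ), with n₁ᵢ = aᵢ+bᵢ (exposed), n₀ᵢ = cᵢ+dᵢ (unexposed), nᵢ = n₁ᵢ+n₀ᵢ.
Stratum 1 (< 50 years): n₁ = 266, n₀ = 70, n = 336; a·n₀/n = 69·70/336 = 14.3750; c·n₁/n = 16·266/336 = 12.6667
Stratum 2 (≥ 50 years): n₁ = 147, n₀ = 402, n = 549; a·n₀/n = 115·402/549 = 84.2077; c·n₁/n = 161·147/549 = 43.1093
RR_MH = (14.3750 + 84.2077) / (12.6667 + 43.1093) = 98.5827 / 55.7760 = 1.76748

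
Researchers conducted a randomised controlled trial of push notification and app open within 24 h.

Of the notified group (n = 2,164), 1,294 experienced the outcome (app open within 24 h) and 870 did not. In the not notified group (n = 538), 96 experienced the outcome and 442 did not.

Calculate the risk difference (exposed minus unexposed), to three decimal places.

From the description: a = 1294, b = 870, c = 96, d = 442.
Risk in exposed = 1294/2164 = 0.597967; risk in unexposed = 96/538 = 0.178439.
Risk difference = 0.597967 − 0.178439 = 0.419528

0.420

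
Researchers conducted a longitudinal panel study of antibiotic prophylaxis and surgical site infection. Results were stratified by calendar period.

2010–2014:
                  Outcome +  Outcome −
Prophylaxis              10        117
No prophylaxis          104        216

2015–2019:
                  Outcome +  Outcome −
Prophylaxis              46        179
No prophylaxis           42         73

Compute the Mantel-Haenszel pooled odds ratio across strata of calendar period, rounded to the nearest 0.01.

0.30

OR_MH = Σ(aᵢdᵢ/nᵢ) / Σ(bᵢcᵢ/nᵢ), where nᵢ is the stratum total.
Stratum 1 (2010–2014): n = 447; a·d/n = 10·216/447 = 4.8322; b·c/n = 117·104/447 = 27.2215
Stratum 2 (2015–2019): n = 340; a·d/n = 46·73/340 = 9.8765; b·c/n = 179·42/340 = 22.1118
OR_MH = (4.8322 + 9.8765) / (27.2215 + 22.1118) = 14.7087 / 49.3332 = 0.29815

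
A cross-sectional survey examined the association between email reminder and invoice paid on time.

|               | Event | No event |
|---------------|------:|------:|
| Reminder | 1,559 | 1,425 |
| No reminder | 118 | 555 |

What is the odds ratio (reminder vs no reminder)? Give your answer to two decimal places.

5.15

Cells: a = 1559, b = 1425, c = 118, d = 555.
OR = (a·d)/(b·c) = (1559 × 555) / (1425 × 118) = 865245 / 168150 = 5.14567
The odds of invoice paid on time are about 5.15 times as high in the reminder group.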